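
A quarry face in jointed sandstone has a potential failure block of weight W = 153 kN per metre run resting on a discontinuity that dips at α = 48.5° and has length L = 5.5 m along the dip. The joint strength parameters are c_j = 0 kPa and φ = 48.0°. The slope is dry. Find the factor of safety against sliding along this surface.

Resolving the block weight along and normal to the plane and applying the Mohr–Coulomb strength on the joint:
N' = W cosα = 153·cos48.5° = 101.4 kN/m
Driving force T = W sinα = 153·sin48.5° = 114.6 kN/m
Resisting force R = c_j·L + N'·tanφ = 0·5.5 + 101.4·tan48.0° = 0.0 + 112.6 = 112.6 kN/m
FS = R / T = 112.6 / 114.6 = 0.983

FS = 0.98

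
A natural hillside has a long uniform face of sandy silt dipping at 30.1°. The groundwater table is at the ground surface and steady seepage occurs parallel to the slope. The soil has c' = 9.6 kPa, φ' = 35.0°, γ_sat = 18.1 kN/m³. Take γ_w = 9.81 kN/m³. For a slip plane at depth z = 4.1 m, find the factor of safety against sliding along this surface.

With seepage parallel to the slope and the water table at the surface, the effective normal stress on the slip plane uses the buoyant unit weight γ' = γ_sat − γ_w while the driving shear stress uses γ_sat:
FS = [c' + γ' z cos²β tanφ'] / [γ_sat z sinβ cosβ]
γ' = 18.1 − 9.81 = 8.29 kN/m³
Numerator = 9.6 + 8.29·4.1·cos²30.1°·tan35.0° = 9.6 + 8.29·4.1·0.7485·0.7002 = 27.414 kPa
Denominator = 18.1·4.1·sin30.1°·cos30.1° = 18.1·4.1·0.5015·0.8652 = 32.198 kPa
FS = 27.414 / 32.198 = 0.851

FS = 0.85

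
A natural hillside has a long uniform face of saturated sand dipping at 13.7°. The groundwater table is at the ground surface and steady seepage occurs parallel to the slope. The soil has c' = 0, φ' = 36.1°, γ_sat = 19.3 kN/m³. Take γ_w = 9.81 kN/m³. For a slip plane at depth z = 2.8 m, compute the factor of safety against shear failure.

With seepage parallel to the slope and the water table at the surface, the effective normal stress on the slip plane uses the buoyant unit weight γ' = γ_sat − γ_w while the driving shear stress uses γ_sat:
FS = [c' + γ' z cos²β tanφ'] / [γ_sat z sinβ cosβ]
(For c' = 0 this reduces to FS = (γ'/γ_sat)·tanφ'/tanβ.)
γ' = 19.3 − 9.81 = 9.49 kN/m³
Numerator = 0.0 + 9.49·2.8·cos²13.7°·tan36.1° = 0.0 + 9.49·2.8·0.9439·0.7292 = 18.290 kPa
Denominator = 19.3·2.8·sin13.7°·cos13.7° = 19.3·2.8·0.2368·0.9715 = 12.435 kPa
FS = 18.290 / 12.435 = 1.471

FS = 1.47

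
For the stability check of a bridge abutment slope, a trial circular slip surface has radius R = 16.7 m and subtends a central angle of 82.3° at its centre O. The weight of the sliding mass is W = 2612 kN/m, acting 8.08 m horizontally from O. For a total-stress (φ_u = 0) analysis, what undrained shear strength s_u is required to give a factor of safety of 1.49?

FS = s_u·L_a·R / (W·d), so s_u = FS·W·d / (L_a·R).
Arc length L_a = R·θ = 16.7·(82.3°·π/180) = 16.7·1.4364 = 23.99 m
s_u = 1.49·2612·8.08 / (23.99·16.7) = 31446.4 / 400.60 = 78.50 kPa

s_u = 78.5 kPa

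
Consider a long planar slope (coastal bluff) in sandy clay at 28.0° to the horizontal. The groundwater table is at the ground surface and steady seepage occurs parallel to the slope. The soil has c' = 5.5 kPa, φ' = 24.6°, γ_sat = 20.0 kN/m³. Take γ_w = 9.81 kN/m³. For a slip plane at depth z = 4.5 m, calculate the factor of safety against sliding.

With seepage parallel to the slope and the water table at the surface, the effective normal stress on the slip plane uses the buoyant unit weight γ' = γ_sat − γ_w while the driving shear stress uses γ_sat:
FS = [c' + γ' z cos²β tanφ'] / [γ_sat z sinβ cosβ]
γ' = 20.0 − 9.81 = 10.19 kN/m³
Numerator = 5.5 + 10.19·4.5·cos²28.0°·tan24.6° = 5.5 + 10.19·4.5·0.7796·0.4578 = 21.867 kPa
Denominator = 20.0·4.5·sin28.0°·cos28.0° = 20.0·4.5·0.4695·0.8829 = 37.307 kPa
FS = 21.867 / 37.307 = 0.586

FS = 0.59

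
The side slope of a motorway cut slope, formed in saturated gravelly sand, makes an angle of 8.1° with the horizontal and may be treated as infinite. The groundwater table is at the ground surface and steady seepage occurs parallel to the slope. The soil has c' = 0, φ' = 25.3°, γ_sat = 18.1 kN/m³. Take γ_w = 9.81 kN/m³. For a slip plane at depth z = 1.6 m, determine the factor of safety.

With seepage parallel to the slope and the water table at the surface, the effective normal stress on the slip plane uses the buoyant unit weight γ' = γ_sat − γ_w while the driving shear stress uses γ_sat:
FS = [c' + γ' z cos²β tanφ'] / [γ_sat z sinβ cosβ]
(For c' = 0 this reduces to FS = (γ'/γ_sat)·tanφ'/tanβ.)
γ' = 18.1 − 9.81 = 8.29 kN/m³
Numerator = 0.0 + 8.29·1.6·cos²8.1°·tan25.3° = 0.0 + 8.29·1.6·0.9801·0.4727 = 6.145 kPa
Denominator = 18.1·1.6·sin8.1°·cos8.1° = 18.1·1.6·0.1409·0.9900 = 4.040 kPa
FS = 6.145 / 4.040 = 1.521

FS = 1.52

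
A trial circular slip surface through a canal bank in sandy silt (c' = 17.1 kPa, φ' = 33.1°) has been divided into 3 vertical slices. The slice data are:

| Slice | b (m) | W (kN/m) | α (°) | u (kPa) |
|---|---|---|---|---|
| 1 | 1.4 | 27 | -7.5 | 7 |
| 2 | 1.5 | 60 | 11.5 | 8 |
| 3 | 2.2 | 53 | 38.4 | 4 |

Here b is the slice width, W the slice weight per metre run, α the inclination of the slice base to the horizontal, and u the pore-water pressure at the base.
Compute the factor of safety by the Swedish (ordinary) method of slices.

FS = 3.85

Ordinary method of slices: FS = Σ[c'·Δl_i + (W_i cosα_i − u_i·Δl_i)·tanφ'] / Σ W_i sinα_i, with Δl_i = b_i / cosα_i.
Slice 1: Δl = 1.4/cos(-7.5°) = 1.412 m; N'_1 = 27·cos(-7.5°) − 7·1.412 = 16.9; c'Δl = 24.15; W sinα = -3.5
Slice 2: Δl = 1.5/cos11.5° = 1.531 m; N'_2 = 60·cos11.5° − 8·1.531 = 46.5; c'Δl = 26.18; W sinα = 12.0
Slice 3: Δl = 2.2/cos38.4° = 2.807 m; N'_3 = 53·cos38.4° − 4·2.807 = 30.3; c'Δl = 48.00; W sinα = 32.9
Σc'Δl = 98.3 kN/m; ΣN' = 93.7 kN/m; ΣW sinα = 41.4 kN/m
Resisting = 98.3 + 93.7·tan33.1° = 98.3 + 61.1 = 159.4 kN/m
FS = 159.4 / 41.4 = 3.855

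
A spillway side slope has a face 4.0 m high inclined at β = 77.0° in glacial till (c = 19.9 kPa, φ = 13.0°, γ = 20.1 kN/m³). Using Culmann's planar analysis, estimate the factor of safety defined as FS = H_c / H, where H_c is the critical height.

FS = 1.67

H_c = (4c/γ) · sinβ cosφ / [1 − cos(β − φ)]
    = (4·19.9/20.1) · sin77.0°·cos13.0° / [1 − cos64.0°]
    = 3.960 · 0.9494 / 0.5616 = 6.69 m
FS = H_c / H = 6.69 / 4.0 = 1.674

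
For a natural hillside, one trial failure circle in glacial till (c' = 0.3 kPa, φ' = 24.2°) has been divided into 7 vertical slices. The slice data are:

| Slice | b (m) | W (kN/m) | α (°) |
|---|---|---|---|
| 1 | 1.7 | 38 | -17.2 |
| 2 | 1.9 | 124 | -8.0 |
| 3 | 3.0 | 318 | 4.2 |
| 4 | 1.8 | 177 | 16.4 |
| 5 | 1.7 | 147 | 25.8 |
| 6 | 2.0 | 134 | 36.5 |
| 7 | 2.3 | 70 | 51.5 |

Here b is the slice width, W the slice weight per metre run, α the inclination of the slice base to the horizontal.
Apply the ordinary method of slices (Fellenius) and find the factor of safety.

FS = 1.74

Ordinary method of slices: FS = Σ[c'·Δl_i + (W_i cosα_i)·tanφ'] / Σ W_i sinα_i, with Δl_i = b_i / cosα_i.
Slice 1: Δl = 1.7/cos(-17.2°) = 1.780 m; N'_1 = 38·cos(-17.2°) = 36.3; c'Δl = 0.53; W sinα = -11.2
Slice 2: Δl = 1.9/cos(-8.0°) = 1.919 m; N'_2 = 124·cos(-8.0°) = 122.8; c'Δl = 0.58; W sinα = -17.3
Slice 3: Δl = 3.0/cos4.2° = 3.008 m; N'_3 = 318·cos4.2° = 317.1; c'Δl = 0.90; W sinα = 23.3
Slice 4: Δl = 1.8/cos16.4° = 1.876 m; N'_4 = 177·cos16.4° = 169.8; c'Δl = 0.56; W sinα = 50.0
Slice 5: Δl = 1.7/cos25.8° = 1.888 m; N'_5 = 147·cos25.8° = 132.3; c'Δl = 0.57; W sinα = 64.0
Slice 6: Δl = 2.0/cos36.5° = 2.488 m; N'_6 = 134·cos36.5° = 107.7; c'Δl = 0.75; W sinα = 79.7
Slice 7: Δl = 2.3/cos51.5° = 3.695 m; N'_7 = 70·cos51.5° = 43.6; c'Δl = 1.11; W sinα = 54.8
Σc'Δl = 5.0 kN/m; ΣN' = 929.7 kN/m; ΣW sinα = 243.2 kN/m
Resisting = 5.0 + 929.7·tan24.2° = 5.0 + 417.8 = 422.8 kN/m
FS = 422.8 / 243.2 = 1.738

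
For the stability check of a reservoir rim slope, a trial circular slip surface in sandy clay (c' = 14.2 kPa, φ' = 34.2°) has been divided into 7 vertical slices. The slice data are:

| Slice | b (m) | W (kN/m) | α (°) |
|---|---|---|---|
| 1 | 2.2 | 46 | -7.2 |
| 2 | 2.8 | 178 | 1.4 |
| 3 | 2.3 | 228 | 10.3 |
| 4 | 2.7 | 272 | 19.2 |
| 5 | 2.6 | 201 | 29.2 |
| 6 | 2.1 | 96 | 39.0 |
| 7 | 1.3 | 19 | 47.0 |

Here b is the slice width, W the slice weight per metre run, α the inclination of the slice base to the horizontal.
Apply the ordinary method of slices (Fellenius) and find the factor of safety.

FS = 3.02

Ordinary method of slices: FS = Σ[c'·Δl_i + (W_i cosα_i)·tanφ'] / Σ W_i sinα_i, with Δl_i = b_i / cosα_i.
Slice 1: Δl = 2.2/cos(-7.2°) = 2.217 m; N'_1 = 46·cos(-7.2°) = 45.6; c'Δl = 31.49; W sinα = -5.8
Slice 2: Δl = 2.8/cos1.4° = 2.801 m; N'_2 = 178·cos1.4° = 177.9; c'Δl = 39.77; W sinα = 4.3
Slice 3: Δl = 2.3/cos10.3° = 2.338 m; N'_3 = 228·cos10.3° = 224.3; c'Δl = 33.19; W sinα = 40.8
Slice 4: Δl = 2.7/cos19.2° = 2.859 m; N'_4 = 272·cos19.2° = 256.9; c'Δl = 40.60; W sinα = 89.5
Slice 5: Δl = 2.6/cos29.2° = 2.979 m; N'_5 = 201·cos29.2° = 175.5; c'Δl = 42.29; W sinα = 98.1
Slice 6: Δl = 2.1/cos39.0° = 2.702 m; N'_6 = 96·cos39.0° = 74.6; c'Δl = 38.37; W sinα = 60.4
Slice 7: Δl = 1.3/cos47.0° = 1.906 m; N'_7 = 19·cos47.0° = 13.0; c'Δl = 27.07; W sinα = 13.9
Σc'Δl = 252.8 kN/m; ΣN' = 967.8 kN/m; ΣW sinα = 301.2 kN/m
Resisting = 252.8 + 967.8·tan34.2° = 252.8 + 657.7 = 910.5 kN/m
FS = 910.5 / 301.2 = 3.023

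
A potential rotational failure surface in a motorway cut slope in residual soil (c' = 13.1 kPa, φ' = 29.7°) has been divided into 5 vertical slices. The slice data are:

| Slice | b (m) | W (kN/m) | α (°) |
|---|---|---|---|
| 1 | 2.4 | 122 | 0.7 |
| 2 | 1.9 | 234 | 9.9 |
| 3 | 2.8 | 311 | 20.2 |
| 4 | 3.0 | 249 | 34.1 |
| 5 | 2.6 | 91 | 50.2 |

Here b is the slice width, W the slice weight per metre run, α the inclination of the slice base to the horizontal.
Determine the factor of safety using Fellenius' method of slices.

Ordinary method of slices: FS = Σ[c'·Δl_i + (W_i cosα_i)·tanφ'] / Σ W_i sinα_i, with Δl_i = b_i / cosα_i.
Slice 1: Δl = 2.4/cos0.7° = 2.400 m; N'_1 = 122·cos0.7° = 122.0; c'Δl = 31.44; W sinα = 1.5
Slice 2: Δl = 1.9/cos9.9° = 1.929 m; N'_2 = 234·cos9.9° = 230.5; c'Δl = 25.27; W sinα = 40.2
Slice 3: Δl = 2.8/cos20.2° = 2.984 m; N'_3 = 311·cos20.2° = 291.9; c'Δl = 39.08; W sinα = 107.4
Slice 4: Δl = 3.0/cos34.1° = 3.623 m; N'_4 = 249·cos34.1° = 206.2; c'Δl = 47.46; W sinα = 139.6
Slice 5: Δl = 2.6/cos50.2° = 4.062 m; N'_5 = 91·cos50.2° = 58.2; c'Δl = 53.21; W sinα = 69.9
Σc'Δl = 196.5 kN/m; ΣN' = 908.8 kN/m; ΣW sinα = 358.6 kN/m
Resisting = 196.5 + 908.8·tan29.7° = 196.5 + 518.4 = 714.8 kN/m
FS = 714.8 / 358.6 = 1.993

FS = 1.99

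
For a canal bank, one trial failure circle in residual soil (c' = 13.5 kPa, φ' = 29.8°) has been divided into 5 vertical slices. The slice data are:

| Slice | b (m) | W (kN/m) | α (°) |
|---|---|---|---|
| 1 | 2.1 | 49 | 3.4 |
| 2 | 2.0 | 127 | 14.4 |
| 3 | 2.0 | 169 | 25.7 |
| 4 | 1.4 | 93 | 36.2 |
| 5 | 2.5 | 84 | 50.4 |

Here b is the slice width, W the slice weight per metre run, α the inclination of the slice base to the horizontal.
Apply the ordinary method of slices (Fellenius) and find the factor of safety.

Ordinary method of slices: FS = Σ[c'·Δl_i + (W_i cosα_i)·tanφ'] / Σ W_i sinα_i, with Δl_i = b_i / cosα_i.
Slice 1: Δl = 2.1/cos3.4° = 2.104 m; N'_1 = 49·cos3.4° = 48.9; c'Δl = 28.40; W sinα = 2.9
Slice 2: Δl = 2.0/cos14.4° = 2.065 m; N'_2 = 127·cos14.4° = 123.0; c'Δl = 27.88; W sinα = 31.6
Slice 3: Δl = 2.0/cos25.7° = 2.220 m; N'_3 = 169·cos25.7° = 152.3; c'Δl = 29.96; W sinα = 73.3
Slice 4: Δl = 1.4/cos36.2° = 1.735 m; N'_4 = 93·cos36.2° = 75.0; c'Δl = 23.42; W sinα = 54.9
Slice 5: Δl = 2.5/cos50.4° = 3.922 m; N'_5 = 84·cos50.4° = 53.5; c'Δl = 52.95; W sinα = 64.7
Σc'Δl = 162.6 kN/m; ΣN' = 452.8 kN/m; ΣW sinα = 227.4 kN/m
Resisting = 162.6 + 452.8·tan29.8° = 162.6 + 259.3 = 421.9 kN/m
FS = 421.9 / 227.4 = 1.855

FS = 1.86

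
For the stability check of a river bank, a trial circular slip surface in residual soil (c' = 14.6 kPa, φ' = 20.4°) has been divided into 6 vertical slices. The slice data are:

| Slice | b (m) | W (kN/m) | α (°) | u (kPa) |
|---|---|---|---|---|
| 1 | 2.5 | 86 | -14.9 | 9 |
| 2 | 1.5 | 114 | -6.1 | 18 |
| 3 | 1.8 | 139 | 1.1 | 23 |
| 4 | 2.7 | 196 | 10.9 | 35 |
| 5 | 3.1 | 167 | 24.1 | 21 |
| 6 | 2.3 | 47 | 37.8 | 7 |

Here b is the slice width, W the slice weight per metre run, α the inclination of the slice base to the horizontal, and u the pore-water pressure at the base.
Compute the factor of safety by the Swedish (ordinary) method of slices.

FS = 3.72

Ordinary method of slices: FS = Σ[c'·Δl_i + (W_i cosα_i − u_i·Δl_i)·tanφ'] / Σ W_i sinα_i, with Δl_i = b_i / cosα_i.
Slice 1: Δl = 2.5/cos(-14.9°) = 2.587 m; N'_1 = 86·cos(-14.9°) − 9·2.587 = 59.8; c'Δl = 37.77; W sinα = -22.1
Slice 2: Δl = 1.5/cos(-6.1°) = 1.509 m; N'_2 = 114·cos(-6.1°) − 18·1.509 = 86.2; c'Δl = 22.02; W sinα = -12.1
Slice 3: Δl = 1.8/cos1.1° = 1.800 m; N'_3 = 139·cos1.1° − 23·1.800 = 97.6; c'Δl = 26.28; W sinα = 2.7
Slice 4: Δl = 2.7/cos10.9° = 2.750 m; N'_4 = 196·cos10.9° − 35·2.750 = 96.2; c'Δl = 40.14; W sinα = 37.1
Slice 5: Δl = 3.1/cos24.1° = 3.396 m; N'_5 = 167·cos24.1° − 21·3.396 = 81.1; c'Δl = 49.58; W sinα = 68.2
Slice 6: Δl = 2.3/cos37.8° = 2.911 m; N'_6 = 47·cos37.8° − 7·2.911 = 16.8; c'Δl = 42.50; W sinα = 28.8
Σc'Δl = 218.3 kN/m; ΣN' = 437.7 kN/m; ΣW sinα = 102.5 kN/m
Resisting = 218.3 + 437.7·tan20.4° = 218.3 + 162.8 = 381.1 kN/m
FS = 381.1 / 102.5 = 3.718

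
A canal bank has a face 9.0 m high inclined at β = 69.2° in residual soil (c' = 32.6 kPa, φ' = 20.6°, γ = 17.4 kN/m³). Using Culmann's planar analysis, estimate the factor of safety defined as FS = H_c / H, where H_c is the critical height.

FS = 2.15

H_c = (4c'/γ) · sinβ cosφ' / [1 − cos(β − φ')]
    = (4·32.6/17.4) · sin69.2°·cos20.6° / [1 − cos48.6°]
    = 7.494 · 0.8751 / 0.3387 = 19.36 m
FS = H_c / H = 19.36 / 9.0 = 2.151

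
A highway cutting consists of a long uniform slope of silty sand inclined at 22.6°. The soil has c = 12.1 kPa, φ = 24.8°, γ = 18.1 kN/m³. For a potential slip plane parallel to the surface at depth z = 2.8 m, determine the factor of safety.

For an infinite slope with a slip plane parallel to the surface (no pore pressure): FS = [c + γz cos²β tanφ] / [γz sinβ cosβ].
γz = 18.1·2.8 = 50.68 kN/m²
Numerator = 12.1 + 50.68·cos²22.6°·tan24.8° = 12.1 + 50.68·0.8523·0.4621 = 32.059 kPa
Denominator = 50.68·sin22.6°·cos22.6° = 50.68·0.3843·0.9232 = 17.981 kPa
FS = 32.059 / 17.981 = 1.783

FS = 1.78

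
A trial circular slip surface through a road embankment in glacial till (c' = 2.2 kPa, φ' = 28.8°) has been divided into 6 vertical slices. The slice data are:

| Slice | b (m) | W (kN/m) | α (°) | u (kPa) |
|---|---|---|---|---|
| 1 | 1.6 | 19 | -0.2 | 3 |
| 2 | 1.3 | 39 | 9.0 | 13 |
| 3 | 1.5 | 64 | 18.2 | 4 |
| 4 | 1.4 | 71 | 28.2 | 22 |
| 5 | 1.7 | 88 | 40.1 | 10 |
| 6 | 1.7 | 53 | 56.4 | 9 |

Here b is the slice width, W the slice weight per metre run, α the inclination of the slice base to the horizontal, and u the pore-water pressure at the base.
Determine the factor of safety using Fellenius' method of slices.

Ordinary method of slices: FS = Σ[c'·Δl_i + (W_i cosα_i − u_i·Δl_i)·tanφ'] / Σ W_i sinα_i, with Δl_i = b_i / cosα_i.
Slice 1: Δl = 1.6/cos(-0.2°) = 1.600 m; N'_1 = 19·cos(-0.2°) − 3·1.600 = 14.2; c'Δl = 3.52; W sinα = -0.1
Slice 2: Δl = 1.3/cos9.0° = 1.316 m; N'_2 = 39·cos9.0° − 13·1.316 = 21.4; c'Δl = 2.90; W sinα = 6.1
Slice 3: Δl = 1.5/cos18.2° = 1.579 m; N'_3 = 64·cos18.2° − 4·1.579 = 54.5; c'Δl = 3.47; W sinα = 20.0
Slice 4: Δl = 1.4/cos28.2° = 1.589 m; N'_4 = 71·cos28.2° − 22·1.589 = 27.6; c'Δl = 3.49; W sinα = 33.6
Slice 5: Δl = 1.7/cos40.1° = 2.222 m; N'_5 = 88·cos40.1° − 10·2.222 = 45.1; c'Δl = 4.89; W sinα = 56.7
Slice 6: Δl = 1.7/cos56.4° = 3.072 m; N'_6 = 53·cos56.4° − 9·3.072 = 1.7; c'Δl = 6.76; W sinα = 44.1
Σc'Δl = 25.0 kN/m; ΣN' = 164.5 kN/m; ΣW sinα = 160.4 kN/m
Resisting = 25.0 + 164.5·tan28.8° = 25.0 + 90.4 = 115.5 kN/m
FS = 115.5 / 160.4 = 0.720

FS = 0.72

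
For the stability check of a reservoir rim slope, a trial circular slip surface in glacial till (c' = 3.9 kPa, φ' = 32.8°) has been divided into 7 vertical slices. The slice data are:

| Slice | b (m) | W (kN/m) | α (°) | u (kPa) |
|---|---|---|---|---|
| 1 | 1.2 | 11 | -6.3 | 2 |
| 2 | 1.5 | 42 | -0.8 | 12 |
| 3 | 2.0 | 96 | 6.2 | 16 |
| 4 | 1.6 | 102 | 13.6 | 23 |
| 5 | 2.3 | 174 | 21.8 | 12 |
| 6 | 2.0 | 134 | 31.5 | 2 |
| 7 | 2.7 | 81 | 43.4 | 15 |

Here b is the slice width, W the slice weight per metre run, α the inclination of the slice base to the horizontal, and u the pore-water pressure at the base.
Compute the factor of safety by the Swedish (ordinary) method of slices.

Ordinary method of slices: FS = Σ[c'·Δl_i + (W_i cosα_i − u_i·Δl_i)·tanφ'] / Σ W_i sinα_i, with Δl_i = b_i / cosα_i.
Slice 1: Δl = 1.2/cos(-6.3°) = 1.207 m; N'_1 = 11·cos(-6.3°) − 2·1.207 = 8.5; c'Δl = 4.71; W sinα = -1.2
Slice 2: Δl = 1.5/cos(-0.8°) = 1.500 m; N'_2 = 42·cos(-0.8°) − 12·1.500 = 24.0; c'Δl = 5.85; W sinα = -0.6
Slice 3: Δl = 2.0/cos6.2° = 2.012 m; N'_3 = 96·cos6.2° − 16·2.012 = 63.3; c'Δl = 7.85; W sinα = 10.4
Slice 4: Δl = 1.6/cos13.6° = 1.646 m; N'_4 = 102·cos13.6° − 23·1.646 = 61.3; c'Δl = 6.42; W sinα = 24.0
Slice 5: Δl = 2.3/cos21.8° = 2.477 m; N'_5 = 174·cos21.8° − 12·2.477 = 131.8; c'Δl = 9.66; W sinα = 64.6
Slice 6: Δl = 2.0/cos31.5° = 2.346 m; N'_6 = 134·cos31.5° − 2·2.346 = 109.6; c'Δl = 9.15; W sinα = 70.0
Slice 7: Δl = 2.7/cos43.4° = 3.716 m; N'_7 = 81·cos43.4° − 15·3.716 = 3.1; c'Δl = 14.49; W sinα = 55.7
Σc'Δl = 58.1 kN/m; ΣN' = 401.5 kN/m; ΣW sinα = 222.8 kN/m
Resisting = 58.1 + 401.5·tan32.8° = 58.1 + 258.8 = 316.9 kN/m
FS = 316.9 / 222.8 = 1.422

FS = 1.42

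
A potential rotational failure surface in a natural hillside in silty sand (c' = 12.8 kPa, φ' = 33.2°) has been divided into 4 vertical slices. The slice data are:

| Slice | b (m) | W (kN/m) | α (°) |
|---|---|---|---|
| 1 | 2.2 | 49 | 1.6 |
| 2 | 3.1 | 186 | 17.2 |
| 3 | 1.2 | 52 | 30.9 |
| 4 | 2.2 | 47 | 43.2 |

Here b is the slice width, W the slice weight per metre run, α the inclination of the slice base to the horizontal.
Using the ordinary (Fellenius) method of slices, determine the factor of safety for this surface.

Ordinary method of slices: FS = Σ[c'·Δl_i + (W_i cosα_i)·tanφ'] / Σ W_i sinα_i, with Δl_i = b_i / cosα_i.
Slice 1: Δl = 2.2/cos1.6° = 2.201 m; N'_1 = 49·cos1.6° = 49.0; c'Δl = 28.17; W sinα = 1.4
Slice 2: Δl = 3.1/cos17.2° = 3.245 m; N'_2 = 186·cos17.2° = 177.7; c'Δl = 41.54; W sinα = 55.0
Slice 3: Δl = 1.2/cos30.9° = 1.398 m; N'_3 = 52·cos30.9° = 44.6; c'Δl = 17.90; W sinα = 26.7
Slice 4: Δl = 2.2/cos43.2° = 3.018 m; N'_4 = 47·cos43.2° = 34.3; c'Δl = 38.63; W sinα = 32.2
Σc'Δl = 126.2 kN/m; ΣN' = 305.5 kN/m; ΣW sinα = 115.2 kN/m
Resisting = 126.2 + 305.5·tan33.2° = 126.2 + 199.9 = 326.2 kN/m
FS = 326.2 / 115.2 = 2.830

FS = 2.83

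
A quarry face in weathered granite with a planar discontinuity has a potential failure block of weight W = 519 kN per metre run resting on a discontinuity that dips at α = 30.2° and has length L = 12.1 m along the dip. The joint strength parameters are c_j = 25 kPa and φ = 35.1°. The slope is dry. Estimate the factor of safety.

FS = 2.37

Resolving the block weight along and normal to the plane and applying the Mohr–Coulomb strength on the joint:
N' = W cosα = 519·cos30.2° = 448.6 kN/m
Driving force T = W sinα = 519·sin30.2° = 261.1 kN/m
Resisting force R = c_j·L + N'·tanφ = 25·12.1 + 448.6·tan35.1° = 302.5 + 315.3 = 617.8 kN/m
FS = R / T = 617.8 / 261.1 = 2.366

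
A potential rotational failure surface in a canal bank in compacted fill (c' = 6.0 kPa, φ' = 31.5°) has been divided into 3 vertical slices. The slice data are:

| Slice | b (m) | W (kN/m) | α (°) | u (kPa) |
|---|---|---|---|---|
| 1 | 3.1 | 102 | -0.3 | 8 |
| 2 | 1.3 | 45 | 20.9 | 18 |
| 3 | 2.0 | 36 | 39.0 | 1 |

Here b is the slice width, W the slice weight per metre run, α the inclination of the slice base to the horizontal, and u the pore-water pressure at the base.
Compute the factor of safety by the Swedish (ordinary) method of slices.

Ordinary method of slices: FS = Σ[c'·Δl_i + (W_i cosα_i − u_i·Δl_i)·tanφ'] / Σ W_i sinα_i, with Δl_i = b_i / cosα_i.
Slice 1: Δl = 3.1/cos(-0.3°) = 3.100 m; N'_1 = 102·cos(-0.3°) − 8·3.100 = 77.2; c'Δl = 18.60; W sinα = -0.5
Slice 2: Δl = 1.3/cos20.9° = 1.392 m; N'_2 = 45·cos20.9° − 18·1.392 = 17.0; c'Δl = 8.35; W sinα = 16.1
Slice 3: Δl = 2.0/cos39.0° = 2.574 m; N'_3 = 36·cos39.0° − 1·2.574 = 25.4; c'Δl = 15.44; W sinα = 22.7
Σc'Δl = 42.4 kN/m; ΣN' = 119.6 kN/m; ΣW sinα = 38.2 kN/m
Resisting = 42.4 + 119.6·tan31.5° = 42.4 + 73.3 = 115.7 kN/m
FS = 115.7 / 38.2 = 3.030

FS = 3.03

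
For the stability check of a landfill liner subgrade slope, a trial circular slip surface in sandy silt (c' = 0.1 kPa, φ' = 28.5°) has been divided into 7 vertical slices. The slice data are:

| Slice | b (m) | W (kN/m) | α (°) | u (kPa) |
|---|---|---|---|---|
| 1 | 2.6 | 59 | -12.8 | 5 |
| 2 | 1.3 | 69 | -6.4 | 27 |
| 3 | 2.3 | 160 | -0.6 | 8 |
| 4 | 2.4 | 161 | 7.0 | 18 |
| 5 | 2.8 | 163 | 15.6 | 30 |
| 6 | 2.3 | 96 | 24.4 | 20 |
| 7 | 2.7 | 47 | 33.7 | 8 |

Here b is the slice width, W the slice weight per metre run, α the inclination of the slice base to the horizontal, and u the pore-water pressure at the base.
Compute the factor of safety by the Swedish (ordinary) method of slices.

FS = 2.33

Ordinary method of slices: FS = Σ[c'·Δl_i + (W_i cosα_i − u_i·Δl_i)·tanφ'] / Σ W_i sinα_i, with Δl_i = b_i / cosα_i.
Slice 1: Δl = 2.6/cos(-12.8°) = 2.666 m; N'_1 = 59·cos(-12.8°) − 5·2.666 = 44.2; c'Δl = 0.27; W sinα = -13.1
Slice 2: Δl = 1.3/cos(-6.4°) = 1.308 m; N'_2 = 69·cos(-6.4°) − 27·1.308 = 33.2; c'Δl = 0.13; W sinα = -7.7
Slice 3: Δl = 2.3/cos(-0.6°) = 2.300 m; N'_3 = 160·cos(-0.6°) − 8·2.300 = 141.6; c'Δl = 0.23; W sinα = -1.7
Slice 4: Δl = 2.4/cos7.0° = 2.418 m; N'_4 = 161·cos7.0° − 18·2.418 = 116.3; c'Δl = 0.24; W sinα = 19.6
Slice 5: Δl = 2.8/cos15.6° = 2.907 m; N'_5 = 163·cos15.6° − 30·2.907 = 69.8; c'Δl = 0.29; W sinα = 43.8
Slice 6: Δl = 2.3/cos24.4° = 2.526 m; N'_6 = 96·cos24.4° − 20·2.526 = 36.9; c'Δl = 0.25; W sinα = 39.7
Slice 7: Δl = 2.7/cos33.7° = 3.245 m; N'_7 = 47·cos33.7° − 8·3.245 = 13.1; c'Δl = 0.32; W sinα = 26.1
Σc'Δl = 1.7 kN/m; ΣN' = 455.2 kN/m; ΣW sinα = 106.8 kN/m
Resisting = 1.7 + 455.2·tan28.5° = 1.7 + 247.1 = 248.9 kN/m
FS = 248.9 / 106.8 = 2.331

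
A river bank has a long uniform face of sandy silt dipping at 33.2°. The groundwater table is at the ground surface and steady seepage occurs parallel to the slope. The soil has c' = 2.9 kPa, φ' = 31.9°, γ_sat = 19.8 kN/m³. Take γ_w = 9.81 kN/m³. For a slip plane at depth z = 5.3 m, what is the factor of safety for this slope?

With seepage parallel to the slope and the water table at the surface, the effective normal stress on the slip plane uses the buoyant unit weight γ' = γ_sat − γ_w while the driving shear stress uses γ_sat:
FS = [c' + γ' z cos²β tanφ'] / [γ_sat z sinβ cosβ]
γ' = 19.8 − 9.81 = 9.99 kN/m³
Numerator = 2.9 + 9.99·5.3·cos²33.2°·tan31.9° = 2.9 + 9.99·5.3·0.7002·0.6224 = 25.975 kPa
Denominator = 19.8·5.3·sin33.2°·cos33.2° = 19.8·5.3·0.5476·0.8368 = 48.082 kPa
FS = 25.975 / 48.082 = 0.540

FS = 0.54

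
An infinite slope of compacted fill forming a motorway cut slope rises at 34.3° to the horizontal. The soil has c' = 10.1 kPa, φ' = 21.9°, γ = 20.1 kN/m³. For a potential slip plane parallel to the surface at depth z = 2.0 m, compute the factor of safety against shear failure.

For an infinite slope with a slip plane parallel to the surface (no pore pressure): FS = [c' + γz cos²β tanφ'] / [γz sinβ cosβ].
γz = 20.1·2.0 = 40.20 kN/m²
Numerator = 10.1 + 40.20·cos²34.3°·tan21.9° = 10.1 + 40.20·0.6824·0.4020 = 21.128 kPa
Denominator = 40.20·sin34.3°·cos34.3° = 40.20·0.5635·0.8261 = 18.714 kPa
FS = 21.128 / 18.714 = 1.129

FS = 1.13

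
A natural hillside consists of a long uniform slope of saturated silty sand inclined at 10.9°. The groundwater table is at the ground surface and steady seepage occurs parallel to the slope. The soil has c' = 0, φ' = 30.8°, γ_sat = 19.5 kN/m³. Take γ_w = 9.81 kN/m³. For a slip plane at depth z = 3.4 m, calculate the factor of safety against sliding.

FS = 1.54

With seepage parallel to the slope and the water table at the surface, the effective normal stress on the slip plane uses the buoyant unit weight γ' = γ_sat − γ_w while the driving shear stress uses γ_sat:
FS = [c' + γ' z cos²β tanφ'] / [γ_sat z sinβ cosβ]
(For c' = 0 this reduces to FS = (γ'/γ_sat)·tanφ'/tanβ.)
γ' = 19.5 − 9.81 = 9.69 kN/m³
Numerator = 0.0 + 9.69·3.4·cos²10.9°·tan30.8° = 0.0 + 9.69·3.4·0.9642·0.5961 = 18.937 kPa
Denominator = 19.5·3.4·sin10.9°·cos10.9° = 19.5·3.4·0.1891·0.9820 = 12.311 kPa
FS = 18.937 / 12.311 = 1.538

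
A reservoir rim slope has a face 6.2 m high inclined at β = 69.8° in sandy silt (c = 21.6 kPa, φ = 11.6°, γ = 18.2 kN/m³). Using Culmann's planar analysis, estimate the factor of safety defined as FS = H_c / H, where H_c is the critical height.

FS = 1.49

H_c = (4c/γ) · sinβ cosφ / [1 − cos(β − φ)]
    = (4·21.6/18.2) · sin69.8°·cos11.6° / [1 − cos58.2°]
    = 4.747 · 0.9193 / 0.4730 = 9.23 m
FS = H_c / H = 9.23 / 6.2 = 1.488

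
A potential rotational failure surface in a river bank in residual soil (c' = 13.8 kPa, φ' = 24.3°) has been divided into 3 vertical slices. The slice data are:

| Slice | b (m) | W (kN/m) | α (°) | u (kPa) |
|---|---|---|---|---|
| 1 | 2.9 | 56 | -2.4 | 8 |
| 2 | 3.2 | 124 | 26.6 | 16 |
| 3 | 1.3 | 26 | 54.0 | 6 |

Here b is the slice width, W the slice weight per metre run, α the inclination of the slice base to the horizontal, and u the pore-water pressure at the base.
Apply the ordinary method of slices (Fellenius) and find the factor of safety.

FS = 2.15

Ordinary method of slices: FS = Σ[c'·Δl_i + (W_i cosα_i − u_i·Δl_i)·tanφ'] / Σ W_i sinα_i, with Δl_i = b_i / cosα_i.
Slice 1: Δl = 2.9/cos(-2.4°) = 2.903 m; N'_1 = 56·cos(-2.4°) − 8·2.903 = 32.7; c'Δl = 40.06; W sinα = -2.3
Slice 2: Δl = 3.2/cos26.6° = 3.579 m; N'_2 = 124·cos26.6° − 16·3.579 = 53.6; c'Δl = 49.39; W sinα = 55.5
Slice 3: Δl = 1.3/cos54.0° = 2.212 m; N'_3 = 26·cos54.0° − 6·2.212 = 2.0; c'Δl = 30.52; W sinα = 21.0
Σc'Δl = 120.0 kN/m; ΣN' = 88.4 kN/m; ΣW sinα = 74.2 kN/m
Resisting = 120.0 + 88.4·tan24.3° = 120.0 + 39.9 = 159.9 kN/m
FS = 159.9 / 74.2 = 2.154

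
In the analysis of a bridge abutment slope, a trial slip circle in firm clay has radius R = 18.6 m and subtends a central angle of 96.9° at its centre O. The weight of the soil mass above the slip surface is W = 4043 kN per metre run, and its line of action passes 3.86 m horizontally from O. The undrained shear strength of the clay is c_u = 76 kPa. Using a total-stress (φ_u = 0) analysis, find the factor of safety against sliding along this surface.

FS = 2.85

Taking moments about the centre O, the resisting moment is provided by the undrained shear strength acting along the arc:
Arc length L_a = R·θ = 18.6·(96.9°·π/180) = 18.6·1.6912 = 31.46 m
M_R = c_u·L_a·R = 76·31.46·18.6 = 44467.3 kN·m/m
M_D = W·d = 4043·3.86 = 15606.0 kN·m/m
FS = M_R / M_D = 44467.3 / 15606.0 = 2.849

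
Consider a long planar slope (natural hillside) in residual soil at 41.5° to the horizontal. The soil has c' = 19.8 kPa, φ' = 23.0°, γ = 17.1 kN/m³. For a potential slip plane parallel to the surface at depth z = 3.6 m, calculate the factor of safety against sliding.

For an infinite slope with a slip plane parallel to the surface (no pore pressure): FS = [c' + γz cos²β tanφ'] / [γz sinβ cosβ].
γz = 17.1·3.6 = 61.56 kN/m²
Numerator = 19.8 + 61.56·cos²41.5°·tan23.0° = 19.8 + 61.56·0.5609·0.4245 = 34.458 kPa
Denominator = 61.56·sin41.5°·cos41.5° = 61.56·0.6626·0.7490 = 30.551 kPa
FS = 34.458 / 30.551 = 1.128

FS = 1.13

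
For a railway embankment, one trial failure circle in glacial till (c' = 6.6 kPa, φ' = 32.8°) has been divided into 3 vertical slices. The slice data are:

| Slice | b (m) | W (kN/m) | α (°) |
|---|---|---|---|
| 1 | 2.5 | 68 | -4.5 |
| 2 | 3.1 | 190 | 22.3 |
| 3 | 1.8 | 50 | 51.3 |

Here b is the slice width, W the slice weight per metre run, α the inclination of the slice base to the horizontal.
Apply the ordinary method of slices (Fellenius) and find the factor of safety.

Ordinary method of slices: FS = Σ[c'·Δl_i + (W_i cosα_i)·tanφ'] / Σ W_i sinα_i, with Δl_i = b_i / cosα_i.
Slice 1: Δl = 2.5/cos(-4.5°) = 2.508 m; N'_1 = 68·cos(-4.5°) = 67.8; c'Δl = 16.55; W sinα = -5.3
Slice 2: Δl = 3.1/cos22.3° = 3.351 m; N'_2 = 190·cos22.3° = 175.8; c'Δl = 22.11; W sinα = 72.1
Slice 3: Δl = 1.8/cos51.3° = 2.879 m; N'_3 = 50·cos51.3° = 31.3; c'Δl = 19.00; W sinα = 39.0
Σc'Δl = 57.7 kN/m; ΣN' = 274.8 kN/m; ΣW sinα = 105.8 kN/m
Resisting = 57.7 + 274.8·tan32.8° = 57.7 + 177.1 = 234.8 kN/m
FS = 234.8 / 105.8 = 2.220

FS = 2.22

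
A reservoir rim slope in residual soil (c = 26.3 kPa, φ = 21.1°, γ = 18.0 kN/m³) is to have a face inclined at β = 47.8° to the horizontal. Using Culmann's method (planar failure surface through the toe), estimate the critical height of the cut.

Culmann's analysis gives the critical failure plane at α_cr = (β + φ)/2 = (47.8 + 21.1)/2 = 34.5°, and the critical height
H_c = (4c/γ) · sinβ cosφ / [1 − cos(β − φ)]
    = (4·26.3/18.0) · sin47.8°·cos21.1° / [1 − cos(26.7°)]
    = 5.844 · 0.7408·0.9330 / [1 − 0.8934]
    = 5.844 · 0.6911 / 0.1066
    = 37.88 m

H_c = 37.88 m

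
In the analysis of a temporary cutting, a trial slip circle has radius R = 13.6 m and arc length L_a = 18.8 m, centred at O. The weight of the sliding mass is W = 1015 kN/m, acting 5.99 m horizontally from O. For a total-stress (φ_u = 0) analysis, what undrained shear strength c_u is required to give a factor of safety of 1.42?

c_u = 33.8 kPa

FS = c_u·L_a·R / (W·d), so c_u = FS·W·d / (L_a·R).
c_u = 1.42·1015·5.99 / (18.80·13.6) = 8633.4 / 255.68 = 33.77 kPa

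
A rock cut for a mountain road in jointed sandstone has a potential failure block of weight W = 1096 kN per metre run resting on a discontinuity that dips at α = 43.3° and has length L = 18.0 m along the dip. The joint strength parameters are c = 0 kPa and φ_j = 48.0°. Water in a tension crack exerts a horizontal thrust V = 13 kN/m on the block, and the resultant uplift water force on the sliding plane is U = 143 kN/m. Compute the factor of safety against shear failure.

FS = 0.94

Resolving the block weight along and normal to the plane and applying the Mohr–Coulomb strength on the joint:
N' = W cosα − U − V sinα = 1096·cos43.3° − 143 − 13·sin43.3° = 645.7 kN/m
Driving force T = W sinα + V cosα = 1096·sin43.3° + 13·cos43.3° = 761.1 kN/m
Resisting force R = c·L + N'·tanφ_j = 0·18.0 + 645.7·tan48.0° = 0.0 + 717.1 = 717.1 kN/m
FS = R / T = 717.1 / 761.1 = 0.942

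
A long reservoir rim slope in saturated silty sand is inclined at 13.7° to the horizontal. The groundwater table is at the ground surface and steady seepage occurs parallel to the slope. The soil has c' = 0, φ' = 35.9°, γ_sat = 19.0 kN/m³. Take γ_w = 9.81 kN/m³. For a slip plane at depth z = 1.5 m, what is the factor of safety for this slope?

With seepage parallel to the slope and the water table at the surface, the effective normal stress on the slip plane uses the buoyant unit weight γ' = γ_sat − γ_w while the driving shear stress uses γ_sat:
FS = [c' + γ' z cos²β tanφ'] / [γ_sat z sinβ cosβ]
(For c' = 0 this reduces to FS = (γ'/γ_sat)·tanφ'/tanβ.)
γ' = 19.0 − 9.81 = 9.19 kN/m³
Numerator = 0.0 + 9.19·1.5·cos²13.7°·tan35.9° = 0.0 + 9.19·1.5·0.9439·0.7239 = 9.419 kPa
Denominator = 19.0·1.5·sin13.7°·cos13.7° = 19.0·1.5·0.2368·0.9715 = 6.558 kPa
FS = 9.419 / 6.558 = 1.436

FS = 1.44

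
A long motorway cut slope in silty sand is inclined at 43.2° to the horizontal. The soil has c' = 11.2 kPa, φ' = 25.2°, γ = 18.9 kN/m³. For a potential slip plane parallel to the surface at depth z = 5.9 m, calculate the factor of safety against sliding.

FS = 0.70

For an infinite slope with a slip plane parallel to the surface (no pore pressure): FS = [c' + γz cos²β tanφ'] / [γz sinβ cosβ].
γz = 18.9·5.9 = 111.51 kN/m²
Numerator = 11.2 + 111.51·cos²43.2°·tan25.2° = 11.2 + 111.51·0.5314·0.4706 = 39.084 kPa
Denominator = 111.51·sin43.2°·cos43.2° = 111.51·0.6845·0.7290 = 55.645 kPa
FS = 39.084 / 55.645 = 0.702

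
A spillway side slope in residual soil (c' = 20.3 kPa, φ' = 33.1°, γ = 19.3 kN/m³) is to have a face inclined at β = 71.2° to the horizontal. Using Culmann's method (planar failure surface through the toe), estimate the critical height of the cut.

Culmann's analysis gives the critical failure plane at α_cr = (β + φ')/2 = (71.2 + 33.1)/2 = 52.2°, and the critical height
H_c = (4c'/γ) · sinβ cosφ' / [1 − cos(β − φ')]
    = (4·20.3/19.3) · sin71.2°·cos33.1° / [1 − cos(38.1°)]
    = 4.207 · 0.9466·0.8377 / [1 − 0.7869]
    = 4.207 · 0.7930 / 0.2131
    = 15.66 m

H_c = 15.66 m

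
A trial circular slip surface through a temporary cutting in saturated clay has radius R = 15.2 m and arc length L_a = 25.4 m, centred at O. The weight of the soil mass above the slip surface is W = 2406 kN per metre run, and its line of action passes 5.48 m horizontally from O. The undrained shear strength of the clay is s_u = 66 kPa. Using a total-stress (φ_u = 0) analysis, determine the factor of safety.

FS = 1.93

Taking moments about the centre O, the resisting moment is provided by the undrained shear strength acting along the arc:
M_R = s_u·L_a·R = 66·25.40·15.2 = 25481.3 kN·m/m
M_D = W·d = 2406·5.48 = 13184.9 kN·m/m
FS = M_R / M_D = 25481.3 / 13184.9 = 1.933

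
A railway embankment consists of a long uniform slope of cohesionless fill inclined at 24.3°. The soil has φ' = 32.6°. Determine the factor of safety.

FS = 1.42

For a dry cohesionless infinite slope the factor of safety is FS = tanφ' / tanβ.
FS = tan32.6° / tan24.3° = 0.6395 / 0.4515 = 1.416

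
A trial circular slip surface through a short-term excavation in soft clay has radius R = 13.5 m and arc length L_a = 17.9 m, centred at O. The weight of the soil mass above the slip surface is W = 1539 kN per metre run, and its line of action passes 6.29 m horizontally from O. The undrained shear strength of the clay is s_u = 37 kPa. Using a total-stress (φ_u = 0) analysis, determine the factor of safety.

Taking moments about the centre O, the resisting moment is provided by the undrained shear strength acting along the arc:
M_R = s_u·L_a·R = 37·17.90·13.5 = 8941.0 kN·m/m
M_D = W·d = 1539·6.29 = 9680.3 kN·m/m
FS = M_R / M_D = 8941.0 / 9680.3 = 0.924

FS = 0.92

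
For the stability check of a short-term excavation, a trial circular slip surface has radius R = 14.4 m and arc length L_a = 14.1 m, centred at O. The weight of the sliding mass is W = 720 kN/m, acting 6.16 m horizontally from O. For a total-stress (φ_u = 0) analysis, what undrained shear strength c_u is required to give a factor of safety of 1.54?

FS = c_u·L_a·R / (W·d), so c_u = FS·W·d / (L_a·R).
c_u = 1.54·720·6.16 / (14.10·14.4) = 6830.2 / 203.04 = 33.64 kPa

c_u = 33.6 kPa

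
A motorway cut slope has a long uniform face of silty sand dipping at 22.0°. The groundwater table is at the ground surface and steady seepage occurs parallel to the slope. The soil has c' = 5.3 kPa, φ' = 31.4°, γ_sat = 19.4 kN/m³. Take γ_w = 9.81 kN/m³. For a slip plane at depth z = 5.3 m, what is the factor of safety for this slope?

FS = 0.90

With seepage parallel to the slope and the water table at the surface, the effective normal stress on the slip plane uses the buoyant unit weight γ' = γ_sat − γ_w while the driving shear stress uses γ_sat:
FS = [c' + γ' z cos²β tanφ'] / [γ_sat z sinβ cosβ]
γ' = 19.4 − 9.81 = 9.59 kN/m³
Numerator = 5.3 + 9.59·5.3·cos²22.0°·tan31.4° = 5.3 + 9.59·5.3·0.8597·0.6104 = 31.971 kPa
Denominator = 19.4·5.3·sin22.0°·cos22.0° = 19.4·5.3·0.3746·0.9272 = 35.712 kPa
FS = 31.971 / 35.712 = 0.895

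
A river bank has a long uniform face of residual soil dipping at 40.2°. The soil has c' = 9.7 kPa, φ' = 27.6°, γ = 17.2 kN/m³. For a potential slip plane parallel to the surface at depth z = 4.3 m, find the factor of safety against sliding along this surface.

FS = 0.88

For an infinite slope with a slip plane parallel to the surface (no pore pressure): FS = [c' + γz cos²β tanφ'] / [γz sinβ cosβ].
γz = 17.2·4.3 = 73.96 kN/m²
Numerator = 9.7 + 73.96·cos²40.2°·tan27.6° = 9.7 + 73.96·0.5834·0.5228 = 32.257 kPa
Denominator = 73.96·sin40.2°·cos40.2° = 73.96·0.6455·0.7638 = 36.462 kPa
FS = 32.257 / 36.462 = 0.885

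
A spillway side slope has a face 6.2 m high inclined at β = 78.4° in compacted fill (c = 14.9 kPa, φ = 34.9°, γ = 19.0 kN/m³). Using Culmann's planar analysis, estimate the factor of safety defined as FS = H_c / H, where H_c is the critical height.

H_c = (4c/γ) · sinβ cosφ / [1 − cos(β − φ)]
    = (4·14.9/19.0) · sin78.4°·cos34.9° / [1 − cos43.5°]
    = 3.137 · 0.8034 / 0.2746 = 9.18 m
FS = H_c / H = 9.18 / 6.2 = 1.480

FS = 1.48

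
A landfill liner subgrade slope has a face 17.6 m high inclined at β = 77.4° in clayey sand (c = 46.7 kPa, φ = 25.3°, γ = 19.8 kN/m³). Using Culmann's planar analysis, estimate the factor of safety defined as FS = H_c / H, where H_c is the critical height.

H_c = (4c/γ) · sinβ cosφ / [1 − cos(β − φ)]
    = (4·46.7/19.8) · sin77.4°·cos25.3° / [1 − cos52.1°]
    = 9.434 · 0.8823 / 0.3857 = 21.58 m
FS = H_c / H = 21.58 / 17.6 = 1.226

FS = 1.23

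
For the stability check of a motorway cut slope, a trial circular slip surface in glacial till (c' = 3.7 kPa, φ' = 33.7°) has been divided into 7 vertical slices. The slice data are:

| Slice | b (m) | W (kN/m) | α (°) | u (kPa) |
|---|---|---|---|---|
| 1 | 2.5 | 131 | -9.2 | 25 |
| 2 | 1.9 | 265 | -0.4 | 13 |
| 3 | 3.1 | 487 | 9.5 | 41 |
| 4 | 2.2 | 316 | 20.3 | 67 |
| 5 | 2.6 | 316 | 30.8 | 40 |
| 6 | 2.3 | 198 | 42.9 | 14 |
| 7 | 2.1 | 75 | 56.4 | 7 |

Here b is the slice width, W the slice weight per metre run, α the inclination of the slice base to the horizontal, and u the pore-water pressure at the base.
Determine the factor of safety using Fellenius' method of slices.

FS = 1.49

Ordinary method of slices: FS = Σ[c'·Δl_i + (W_i cosα_i − u_i·Δl_i)·tanφ'] / Σ W_i sinα_i, with Δl_i = b_i / cosα_i.
Slice 1: Δl = 2.5/cos(-9.2°) = 2.533 m; N'_1 = 131·cos(-9.2°) − 25·2.533 = 66.0; c'Δl = 9.37; W sinα = -20.9
Slice 2: Δl = 1.9/cos(-0.4°) = 1.900 m; N'_2 = 265·cos(-0.4°) − 13·1.900 = 240.3; c'Δl = 7.03; W sinα = -1.9
Slice 3: Δl = 3.1/cos9.5° = 3.143 m; N'_3 = 487·cos9.5° − 41·3.143 = 351.5; c'Δl = 11.63; W sinα = 80.4
Slice 4: Δl = 2.2/cos20.3° = 2.346 m; N'_4 = 316·cos20.3° − 67·2.346 = 139.2; c'Δl = 8.68; W sinα = 109.6
Slice 5: Δl = 2.6/cos30.8° = 3.027 m; N'_5 = 316·cos30.8° − 40·3.027 = 150.4; c'Δl = 11.20; W sinα = 161.8
Slice 6: Δl = 2.3/cos42.9° = 3.140 m; N'_6 = 198·cos42.9° − 14·3.140 = 101.1; c'Δl = 11.62; W sinα = 134.8
Slice 7: Δl = 2.1/cos56.4° = 3.795 m; N'_7 = 75·cos56.4° − 7·3.795 = 14.9; c'Δl = 14.04; W sinα = 62.5
Σc'Δl = 73.6 kN/m; ΣN' = 1063.3 kN/m; ΣW sinα = 526.3 kN/m
Resisting = 73.6 + 1063.3·tan33.7° = 73.6 + 709.2 = 782.7 kN/m
FS = 782.7 / 526.3 = 1.487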